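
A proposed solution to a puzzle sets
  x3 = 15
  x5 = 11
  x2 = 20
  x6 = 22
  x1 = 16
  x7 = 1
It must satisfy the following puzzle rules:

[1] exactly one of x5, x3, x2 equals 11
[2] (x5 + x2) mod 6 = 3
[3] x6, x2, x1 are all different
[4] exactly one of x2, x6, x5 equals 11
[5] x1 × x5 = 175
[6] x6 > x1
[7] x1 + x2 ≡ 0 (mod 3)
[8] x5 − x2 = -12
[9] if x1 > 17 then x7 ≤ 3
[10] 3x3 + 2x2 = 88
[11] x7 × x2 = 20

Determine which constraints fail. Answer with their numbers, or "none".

[1] x5=11, x3=15, x2=20; 1 of them equals 11 — OK.
[2] x5 + x2 = 31; 31 mod 6 = 1, not 3 — violated.
[3] values 22, 20, 16 are pairwise distinct — OK.
[4] x2=20, x6=22, x5=11; 1 of them equals 11 — OK.
[5] x1 × x5 = 16 × 11 = 176, not 175 — violated.
[6] x6 = 22, x1 = 16; 22 > 16 — OK.
[7] x1 + x2 = 36; 36 mod 3 = 0 — OK.
[8] x5 − x2 = 11 − 20 = -9, not -12 — violated.
[9] x1 = 16, not > 17; antecedent false, conditional vacuously true — OK.
[10] 3x3 + 2x2 = 3(15) + 2(20) = 85, not 88 — violated.
[11] x7 × x2 = 1 × 20 = 20 — OK.

The assignment fails constraints 2, 5, 8, and 10.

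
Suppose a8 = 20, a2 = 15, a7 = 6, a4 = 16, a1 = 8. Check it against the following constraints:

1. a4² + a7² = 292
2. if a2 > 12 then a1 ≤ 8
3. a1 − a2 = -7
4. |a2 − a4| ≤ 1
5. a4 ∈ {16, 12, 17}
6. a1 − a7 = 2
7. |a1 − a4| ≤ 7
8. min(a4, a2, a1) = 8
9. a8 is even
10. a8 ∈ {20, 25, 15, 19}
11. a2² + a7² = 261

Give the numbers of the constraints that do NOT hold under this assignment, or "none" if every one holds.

No — constraint 7 is not satisfied.

1. a4² + a7² = 16² + 6² = 256 + 36 = 292 — holds.
2. a2 = 15 > 12, so we need a1 ≤ 8; a1 = 8 ≤ 8 — holds.
3. a1 − a2 = 8 − 15 = -7 — holds.
4. |15 − 16| = 1; 1 ≤ 1 — holds.
5. a4 = 16 is in {16, 12, 17} — holds.
6. a1 − a7 = 8 − 6 = 2 — holds.
7. |8 − 16| = 8; 8 > 7, exceeds bound 7 — fails.
8. min(16, 15, 8) = 8 — holds.
9. a8 = 20 is even — holds.
10. a8 = 20 is in {20, 25, 15, 19} — holds.
11. a2² + a7² = 15² + 6² = 225 + 36 = 261 — holds.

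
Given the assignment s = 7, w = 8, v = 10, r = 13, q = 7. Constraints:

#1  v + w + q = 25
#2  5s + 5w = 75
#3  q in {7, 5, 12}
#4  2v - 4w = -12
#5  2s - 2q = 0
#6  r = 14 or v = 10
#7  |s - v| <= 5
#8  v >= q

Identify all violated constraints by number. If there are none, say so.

#1 v + w + q = 10 + 8 + 7 = 25 — OK.
#2 5s + 5w = 5(7) + 5(8) = 75 — OK.
#3 q = 7 is in {7, 5, 12} — OK.
#4 2v - 4w = 2(10) - 4(8) = -12 — OK.
#5 2s - 2q = 2(7) - 2(7) = 0 — OK.
#6 r = 13 ≠ 14, but v = 10 = 10 (second disjunct) — OK.
#7 |7 - 10| = 3; 3 ≤ 5 — OK.
#8 v = 10, q = 7; 10 ≥ 7 — OK.

The assignment satisfies every constraint.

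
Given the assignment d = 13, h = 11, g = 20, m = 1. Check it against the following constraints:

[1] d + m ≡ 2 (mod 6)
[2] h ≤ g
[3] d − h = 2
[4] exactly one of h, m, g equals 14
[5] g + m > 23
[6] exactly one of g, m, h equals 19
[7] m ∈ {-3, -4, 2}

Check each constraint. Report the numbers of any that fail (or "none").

[1] d + m = 14; 14 mod 6 = 2 — satisfied.
[2] h = 11, g = 20; 11 ≤ 20 — satisfied.
[3] d − h = 13 − 11 = 2 — satisfied.
[4] h=11, m=1, g=20; 0 of them equal 14, not exactly one — violated.
[5] g + m = 20 + 1 = 21; 21 ≤ 23, bound 23 not met — violated.
[6] g=20, m=1, h=11; 0 of them equal 19, not exactly one — violated.
[7] m = 1 is not in {-3, -4, 2} — violated.

Constraints 4, 5, 6, and 7 do not hold.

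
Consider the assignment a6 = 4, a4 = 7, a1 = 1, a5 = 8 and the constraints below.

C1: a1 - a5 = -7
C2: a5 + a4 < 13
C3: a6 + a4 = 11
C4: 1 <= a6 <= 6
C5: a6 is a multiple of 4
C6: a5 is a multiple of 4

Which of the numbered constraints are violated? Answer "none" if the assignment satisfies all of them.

C1: a1 - a5 = 1 - 8 = -7 — satisfied.
C2: a5 + a4 = 8 + 7 = 15; 15 ≥ 13, bound 13 not met — violated.
C3: a6 + a4 = 4 + 7 = 11 — satisfied.
C4: a6 = 4 lies in [1, 6] — satisfied.
C5: 4 / 4 = 1, so 4 divides 4 — satisfied.
C6: 8 / 4 = 2, so 4 divides 8 — satisfied.

Violated: 2.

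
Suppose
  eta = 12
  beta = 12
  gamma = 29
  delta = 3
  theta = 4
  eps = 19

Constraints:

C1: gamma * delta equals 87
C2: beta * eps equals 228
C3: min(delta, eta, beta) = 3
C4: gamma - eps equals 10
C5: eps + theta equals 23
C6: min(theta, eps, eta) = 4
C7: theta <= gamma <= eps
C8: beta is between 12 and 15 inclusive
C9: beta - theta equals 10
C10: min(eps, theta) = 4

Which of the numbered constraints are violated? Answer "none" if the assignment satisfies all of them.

C1: gamma * delta = 29 * 3 = 87  ✔
C2: beta * eps = 12 * 19 = 228  ✔
C3: min(3, 12, 12) = 3  ✔
C4: gamma - eps = 29 - 19 = 10  ✔
C5: eps + theta = 19 + 4 = 23  ✔
C6: min(4, 19, 12) = 4  ✔
C7: values 4, 29, 19; gamma = 29 is not <= eps = 19  ✘
C8: beta = 12 lies in [12, 15]  ✔
C9: beta - theta = 12 - 4 = 8, not 10  ✘
C10: min(19, 4) = 4  ✔

No — constraints 7, 9 are not satisfied.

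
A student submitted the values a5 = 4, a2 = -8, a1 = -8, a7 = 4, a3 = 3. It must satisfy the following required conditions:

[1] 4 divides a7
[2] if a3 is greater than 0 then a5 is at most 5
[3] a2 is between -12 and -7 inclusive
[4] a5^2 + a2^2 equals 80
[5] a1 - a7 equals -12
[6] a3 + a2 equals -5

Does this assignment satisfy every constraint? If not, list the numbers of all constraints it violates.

The assignment satisfies every constraint.

[1] 4 / 4 = 1, so 4 divides 4 — satisfied.
[2] a3 = 3 > 0, so we need a5 ≤ 5; a5 = 4 ≤ 5 — satisfied.
[3] a2 = -8 lies in [-12, -7] — satisfied.
[4] a5^2 + a2^2 = 4^2 + (-8)^2 = 16 + 64 = 80 — satisfied.
[5] a1 - a7 = -8 - 4 = -12 — satisfied.
[6] a3 + a2 = 3 + (-8) = -5 — satisfied.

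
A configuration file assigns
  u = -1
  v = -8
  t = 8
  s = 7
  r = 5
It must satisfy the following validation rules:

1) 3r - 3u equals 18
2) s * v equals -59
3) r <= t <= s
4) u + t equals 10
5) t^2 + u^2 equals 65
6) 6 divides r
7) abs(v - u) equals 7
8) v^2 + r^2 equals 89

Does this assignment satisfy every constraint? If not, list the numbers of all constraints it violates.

No — constraints 2, 3, 4, and 6 are not satisfied.

1) 3r - 3u = 3(5) - 3(-1) = 18 — holds.
2) s * v = 7 * (-8) = -56, not -59 — fails.
3) values 5, 8, 7; t = 8 is not <= s = 7 — fails.
4) u + t = -1 + 8 = 7, not 10 — fails.
5) t^2 + u^2 = 8^2 + (-1)^2 = 64 + 1 = 65 — holds.
6) 5 = 6*0 + 5, so 6 does not divide 5 — fails.
7) abs(-8 - (-1)) = 7 — holds.
8) v^2 + r^2 = (-8)^2 + 5^2 = 64 + 25 = 89 — holds.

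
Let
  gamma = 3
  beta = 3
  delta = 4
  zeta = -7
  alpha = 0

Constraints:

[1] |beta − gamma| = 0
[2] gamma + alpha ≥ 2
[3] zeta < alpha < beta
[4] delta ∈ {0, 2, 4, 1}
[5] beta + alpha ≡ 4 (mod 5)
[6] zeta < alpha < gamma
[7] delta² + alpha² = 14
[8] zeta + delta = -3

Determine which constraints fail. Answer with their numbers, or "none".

Violated: 5 and 7.

[1] |3 − 3| = 0  holds
[2] gamma + alpha = 3 + 0 = 3; 3 ≥ 2  holds
[3] values -7 < 0 < 3  holds
[4] delta = 4 is in {0, 2, 4, 1}  holds
[5] beta + alpha = 3; 3 mod 5 = 3, not 4  fails
[6] values -7 < 0 < 3  holds
[7] delta² + alpha² = 4² + 0² = 16 + 0 = 16, not 14  fails
[8] zeta + delta = -7 + 4 = -3  holds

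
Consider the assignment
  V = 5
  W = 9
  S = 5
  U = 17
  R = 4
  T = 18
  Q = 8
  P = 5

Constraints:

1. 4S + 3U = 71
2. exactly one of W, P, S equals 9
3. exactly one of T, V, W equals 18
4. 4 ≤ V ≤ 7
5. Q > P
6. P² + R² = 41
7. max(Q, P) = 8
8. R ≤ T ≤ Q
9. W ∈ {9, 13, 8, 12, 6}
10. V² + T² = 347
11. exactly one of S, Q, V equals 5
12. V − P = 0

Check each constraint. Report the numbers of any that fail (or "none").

1. 4S + 3U = 4(5) + 3(17) = 71  ✔
2. W=9, P=5, S=5; 1 of them equals 9  ✔
3. T=18, V=5, W=9; 1 of them equals 18  ✔
4. V = 5 lies in [4, 7]  ✔
5. Q = 8, P = 5; 8 > 5  ✔
6. P² + R² = 5² + 4² = 25 + 16 = 41  ✔
7. max(8, 5) = 8  ✔
8. values 4, 18, 8; T = 18 is not ≤ Q = 8  ✘
9. W = 9 is in {9, 13, 8, 12, 6}  ✔
10. V² + T² = 5² + 18² = 25 + 324 = 349, not 347  ✘
11. S=5, Q=8, V=5; 2 of them equal 5, not exactly one  ✘
12. V − P = 5 − 5 = 0  ✔

Constraints 8, 10, 11 do not hold.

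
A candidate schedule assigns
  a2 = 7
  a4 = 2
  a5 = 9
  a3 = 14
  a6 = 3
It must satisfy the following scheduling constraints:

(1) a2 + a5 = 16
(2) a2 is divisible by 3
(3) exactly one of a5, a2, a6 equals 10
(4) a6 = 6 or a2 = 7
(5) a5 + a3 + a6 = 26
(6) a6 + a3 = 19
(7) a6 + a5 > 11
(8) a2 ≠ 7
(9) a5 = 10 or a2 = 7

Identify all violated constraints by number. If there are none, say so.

No — constraints 2, 3, 6, and 8 are not satisfied.

(1) a2 + a5 = 7 + 9 = 16 — satisfied.
(2) 7 = 3×2 + 1, so 3 does not divide 7 — violated.
(3) a5=9, a2=7, a6=3; 0 of them equal 10, not exactly one — violated.
(4) a6 = 3 ≠ 6, but a2 = 7 = 7 (second disjunct) — satisfied.
(5) a5 + a3 + a6 = 9 + 14 + 3 = 26 — satisfied.
(6) a6 + a3 = 3 + 14 = 17, not 19 — violated.
(7) a6 + a5 = 3 + 9 = 12; 12 > 11 — satisfied.
(8) a2 = 7, but 7 is required to differ — violated.
(9) a5 = 9 ≠ 10, but a2 = 7 = 7 (second disjunct) — satisfied.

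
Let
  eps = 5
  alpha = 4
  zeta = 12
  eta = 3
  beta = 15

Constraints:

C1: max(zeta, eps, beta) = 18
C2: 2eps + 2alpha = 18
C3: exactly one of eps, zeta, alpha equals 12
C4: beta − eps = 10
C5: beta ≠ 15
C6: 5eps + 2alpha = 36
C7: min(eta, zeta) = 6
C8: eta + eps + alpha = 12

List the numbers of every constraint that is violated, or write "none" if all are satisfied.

C1: max(12, 5, 15) = 15, not 18  FAIL
C2: 2eps + 2alpha = 2(5) + 2(4) = 18  OK
C3: eps=5, zeta=12, alpha=4; 1 of them equals 12  OK
C4: beta − eps = 15 − 5 = 10  OK
C5: beta = 15, but 15 is required to differ  FAIL
C6: 5eps + 2alpha = 5(5) + 2(4) = 33, not 36  FAIL
C7: min(3, 12) = 3, not 6  FAIL
C8: eta + eps + alpha = 3 + 5 + 4 = 12  OK

Constraints 1, 5, 6, and 7 are violated.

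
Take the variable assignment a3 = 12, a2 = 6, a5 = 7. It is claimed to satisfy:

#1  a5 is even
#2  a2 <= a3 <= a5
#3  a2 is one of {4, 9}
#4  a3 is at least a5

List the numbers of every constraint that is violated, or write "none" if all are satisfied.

Constraints 1, 2, 3 do not hold.

#1 a5 = 7 is odd  FAIL
#2 values 6, 12, 7; a3 = 12 is not <= a5 = 7  FAIL
#3 a2 = 6 is not in {4, 9}  FAIL
#4 a3 = 12, a5 = 7; 12 ≥ 7  OK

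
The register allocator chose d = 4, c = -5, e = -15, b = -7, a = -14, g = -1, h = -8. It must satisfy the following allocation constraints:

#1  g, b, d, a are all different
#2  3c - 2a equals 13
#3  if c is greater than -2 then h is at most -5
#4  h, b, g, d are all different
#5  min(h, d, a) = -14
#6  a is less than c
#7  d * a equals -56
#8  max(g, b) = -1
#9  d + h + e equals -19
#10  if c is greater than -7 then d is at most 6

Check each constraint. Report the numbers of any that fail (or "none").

#1 values -1, -7, 4, -14 are pairwise distinct — satisfied.
#2 3c - 2a = 3(-5) - 2(-14) = 13 — satisfied.
#3 c = -5, not > -2; antecedent false, conditional vacuously true — satisfied.
#4 values -8, -7, -1, 4 are pairwise distinct — satisfied.
#5 min(-8, 4, -14) = -14 — satisfied.
#6 a = -14, c = -5; -14 < -5 — satisfied.
#7 d * a = 4 * (-14) = -56 — satisfied.
#8 max(-1, -7) = -1 — satisfied.
#9 d + h + e = 4 + (-8) + (-15) = -19 — satisfied.
#10 c = -5 > -7, so we need d ≤ 6; d = 4 ≤ 6 — satisfied.

All constraints are satisfied.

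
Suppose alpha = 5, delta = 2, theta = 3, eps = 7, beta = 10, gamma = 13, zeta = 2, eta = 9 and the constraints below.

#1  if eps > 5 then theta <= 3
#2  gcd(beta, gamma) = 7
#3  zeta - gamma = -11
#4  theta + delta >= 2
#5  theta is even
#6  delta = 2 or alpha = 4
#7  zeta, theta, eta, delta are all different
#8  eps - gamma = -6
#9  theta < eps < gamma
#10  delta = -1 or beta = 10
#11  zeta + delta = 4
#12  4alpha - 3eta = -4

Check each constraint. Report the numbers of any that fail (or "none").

#1 eps = 7 > 5, so we need theta ≤ 3; theta = 3 ≤ 3  OK
#2 gcd(10, 13) = 1, not 7  FAIL
#3 zeta - gamma = 2 - 13 = -11  OK
#4 theta + delta = 3 + 2 = 5; 5 ≥ 2  OK
#5 theta = 3 is odd  FAIL
#6 delta = 2 = 2 (first disjunct)  OK
#7 zeta = delta = 2, not all different  FAIL
#8 eps - gamma = 7 - 13 = -6  OK
#9 values 3 < 7 < 13  OK
#10 delta = 2 ≠ -1, but beta = 10 = 10 (second disjunct)  OK
#11 zeta + delta = 2 + 2 = 4  OK
#12 4alpha - 3eta = 4(5) - 3(9) = -7, not -4  FAIL

Constraints 2, 5, 7, 12 are violated.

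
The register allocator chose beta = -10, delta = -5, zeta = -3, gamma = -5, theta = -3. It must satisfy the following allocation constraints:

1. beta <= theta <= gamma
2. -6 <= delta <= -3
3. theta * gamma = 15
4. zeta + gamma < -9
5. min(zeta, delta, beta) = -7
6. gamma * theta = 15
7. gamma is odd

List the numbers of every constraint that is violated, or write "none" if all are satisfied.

1. values -10, -3, -5; theta = -3 is not <= gamma = -5 — violated.
2. delta = -5 lies in [-6, -3] — satisfied.
3. theta * gamma = -3 * (-5) = 15 — satisfied.
4. zeta + gamma = -3 + (-5) = -8; -8 ≥ -9, bound -9 not met — violated.
5. min(-3, -5, -10) = -10, not -7 — violated.
6. gamma * theta = -5 * (-3) = 15 — satisfied.
7. gamma = -5 is odd — satisfied.

No — constraints 1, 4, and 5 are not satisfied.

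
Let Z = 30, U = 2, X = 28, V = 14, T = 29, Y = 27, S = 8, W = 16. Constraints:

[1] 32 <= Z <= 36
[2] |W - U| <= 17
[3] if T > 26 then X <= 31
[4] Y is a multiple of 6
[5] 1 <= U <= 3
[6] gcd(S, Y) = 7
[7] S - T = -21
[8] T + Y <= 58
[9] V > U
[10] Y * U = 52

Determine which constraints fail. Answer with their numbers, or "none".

Constraints 1, 4, 6, and 10 are violated.

[1] Z = 30 is outside [32, 36] — does not hold.
[2] |16 - 2| = 14; 14 ≤ 17 — holds.
[3] T = 29 > 26, so we need X ≤ 31; X = 28 ≤ 31 — holds.
[4] 27 = 6*4 + 3, so 6 does not divide 27 — does not hold.
[5] U = 2 lies in [1, 3] — holds.
[6] gcd(8, 27) = 1, not 7 — does not hold.
[7] S - T = 8 - 29 = -21 — holds.
[8] T + Y = 29 + 27 = 56; 56 ≤ 58 — holds.
[9] V = 14, U = 2; 14 > 2 — holds.
[10] Y * U = 27 * 2 = 54, not 52 — does not hold.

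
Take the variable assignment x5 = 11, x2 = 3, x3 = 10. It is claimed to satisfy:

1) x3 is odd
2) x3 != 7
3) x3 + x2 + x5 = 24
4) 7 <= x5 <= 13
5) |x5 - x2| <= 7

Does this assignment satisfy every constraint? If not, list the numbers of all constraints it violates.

The assignment fails constraints 1, 5.

1) x3 = 10 is even  ✘
2) x3 = 10, and 10 ≠ 7  ✔
3) x3 + x2 + x5 = 10 + 3 + 11 = 24  ✔
4) x5 = 11 lies in [7, 13]  ✔
5) |11 - 3| = 8; 8 > 7, exceeds bound 7  ✘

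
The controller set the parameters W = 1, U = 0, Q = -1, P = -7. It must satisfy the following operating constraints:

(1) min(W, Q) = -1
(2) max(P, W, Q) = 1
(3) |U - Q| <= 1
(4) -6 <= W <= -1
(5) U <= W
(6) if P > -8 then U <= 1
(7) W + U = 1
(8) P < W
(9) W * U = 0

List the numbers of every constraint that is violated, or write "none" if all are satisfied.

Constraint 4 is violated.

(1) min(1, -1) = -1  ✓
(2) max(-7, 1, -1) = 1  ✓
(3) |0 - (-1)| = 1; 1 ≤ 1  ✓
(4) W = 1 is outside [-6, -1]  ✗
(5) U = 0, W = 1; 0 ≤ 1  ✓
(6) P = -7 > -8, so we need U ≤ 1; U = 0 ≤ 1  ✓
(7) W + U = 1 + 0 = 1  ✓
(8) P = -7, W = 1; -7 < 1  ✓
(9) W * U = 1 * 0 = 0  ✓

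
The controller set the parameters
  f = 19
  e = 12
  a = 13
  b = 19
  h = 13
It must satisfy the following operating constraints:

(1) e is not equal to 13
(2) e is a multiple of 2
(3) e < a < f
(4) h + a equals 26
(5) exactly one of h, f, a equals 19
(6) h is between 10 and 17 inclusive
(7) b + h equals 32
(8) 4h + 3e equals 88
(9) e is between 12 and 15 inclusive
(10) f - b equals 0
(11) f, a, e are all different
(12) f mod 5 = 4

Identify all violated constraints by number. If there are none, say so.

(1) e = 12, and 12 ≠ 13 — holds.
(2) 12 / 2 = 6, so 2 divides 12 — holds.
(3) values 12 < 13 < 19 — holds.
(4) h + a = 13 + 13 = 26 — holds.
(5) h=13, f=19, a=13; 1 of them equals 19 — holds.
(6) h = 13 lies in [10, 17] — holds.
(7) b + h = 19 + 13 = 32 — holds.
(8) 4h + 3e = 4(13) + 3(12) = 88 — holds.
(9) e = 12 lies in [12, 15] — holds.
(10) f - b = 19 - 19 = 0 — holds.
(11) values 19, 13, 12 are pairwise distinct — holds.
(12) 19 mod 5 = 4 — holds.

None — every constraint holds.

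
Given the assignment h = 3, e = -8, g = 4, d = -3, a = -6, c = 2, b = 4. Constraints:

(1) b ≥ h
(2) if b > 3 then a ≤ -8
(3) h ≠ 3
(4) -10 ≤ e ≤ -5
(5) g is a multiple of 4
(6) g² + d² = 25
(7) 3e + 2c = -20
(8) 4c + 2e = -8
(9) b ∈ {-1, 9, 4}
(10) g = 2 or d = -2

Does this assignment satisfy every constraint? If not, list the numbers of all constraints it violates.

Constraints 2, 3, 10 do not hold.

(1) b = 4, h = 3; 4 ≥ 3 — holds.
(2) b = 4 > 3, so we need a ≤ -8; but a = -6 > -8 — does not hold.
(3) h = 3, but 3 is required to differ — does not hold.
(4) e = -8 lies in [-10, -5] — holds.
(5) 4 / 4 = 1, so 4 divides 4 — holds.
(6) g² + d² = 4² + (-3)² = 16 + 9 = 25 — holds.
(7) 3e + 2c = 3(-8) + 2(2) = -20 — holds.
(8) 4c + 2e = 4(2) + 2(-8) = -8 — holds.
(9) b = 4 is in {-1, 9, 4} — holds.
(10) g = 4 ≠ 2 and d = -3 ≠ -2; both disjuncts false — does not hold.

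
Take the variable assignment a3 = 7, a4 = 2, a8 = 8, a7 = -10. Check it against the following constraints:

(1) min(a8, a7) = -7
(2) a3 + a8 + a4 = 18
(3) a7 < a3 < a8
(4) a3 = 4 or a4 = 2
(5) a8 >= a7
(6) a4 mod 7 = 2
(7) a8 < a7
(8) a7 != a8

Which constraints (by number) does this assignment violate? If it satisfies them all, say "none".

(1) min(8, -10) = -10, not -7 — does not hold.
(2) a3 + a8 + a4 = 7 + 8 + 2 = 17, not 18 — does not hold.
(3) values -10 < 7 < 8 — holds.
(4) a3 = 7 ≠ 4, but a4 = 2 = 2 (second disjunct) — holds.
(5) a8 = 8, a7 = -10; 8 ≥ -10 — holds.
(6) 2 mod 7 = 2 — holds.
(7) a8 = 8, a7 = -10; 8 ≥ -10 (want <) — does not hold.
(8) a7 = -10, a8 = 8; distinct — holds.

Violated: 1, 2, and 7.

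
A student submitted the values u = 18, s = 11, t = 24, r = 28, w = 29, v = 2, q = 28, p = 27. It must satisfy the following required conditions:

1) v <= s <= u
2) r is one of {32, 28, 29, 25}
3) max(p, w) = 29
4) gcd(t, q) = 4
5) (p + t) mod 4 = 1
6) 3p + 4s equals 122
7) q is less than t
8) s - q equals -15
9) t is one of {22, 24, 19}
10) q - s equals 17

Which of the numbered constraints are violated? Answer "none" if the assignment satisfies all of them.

1) values 2 <= 11 <= 18 — holds.
2) r = 28 is in {32, 28, 29, 25} — holds.
3) max(27, 29) = 29 — holds.
4) gcd(24, 28) = 4 — holds.
5) p + t = 51; 51 mod 4 = 3, not 1 — fails.
6) 3p + 4s = 3(27) + 4(11) = 125, not 122 — fails.
7) q = 28, t = 24; 28 ≥ 24 (want <) — fails.
8) s - q = 11 - 28 = -17, not -15 — fails.
9) t = 24 is in {22, 24, 19} — holds.
10) q - s = 28 - 11 = 17 — holds.

The assignment fails constraints 5, 6, 7, and 8.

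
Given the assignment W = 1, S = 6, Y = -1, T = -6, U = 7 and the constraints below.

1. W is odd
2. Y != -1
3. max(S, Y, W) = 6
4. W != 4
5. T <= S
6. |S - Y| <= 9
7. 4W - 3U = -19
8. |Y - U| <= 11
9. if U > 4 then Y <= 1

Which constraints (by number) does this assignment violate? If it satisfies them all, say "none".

The assignment fails constraints 2 and 7.

1. W = 1 is odd — OK.
2. Y = -1, but -1 is required to differ — violated.
3. max(6, -1, 1) = 6 — OK.
4. W = 1, and 1 ≠ 4 — OK.
5. T = -6, S = 6; -6 ≤ 6 — OK.
6. |6 - (-1)| = 7; 7 ≤ 9 — OK.
7. 4W - 3U = 4(1) - 3(7) = -17, not -19 — violated.
8. |-1 - 7| = 8; 8 ≤ 11 — OK.
9. U = 7 > 4, so we need Y ≤ 1; Y = -1 ≤ 1 — OK.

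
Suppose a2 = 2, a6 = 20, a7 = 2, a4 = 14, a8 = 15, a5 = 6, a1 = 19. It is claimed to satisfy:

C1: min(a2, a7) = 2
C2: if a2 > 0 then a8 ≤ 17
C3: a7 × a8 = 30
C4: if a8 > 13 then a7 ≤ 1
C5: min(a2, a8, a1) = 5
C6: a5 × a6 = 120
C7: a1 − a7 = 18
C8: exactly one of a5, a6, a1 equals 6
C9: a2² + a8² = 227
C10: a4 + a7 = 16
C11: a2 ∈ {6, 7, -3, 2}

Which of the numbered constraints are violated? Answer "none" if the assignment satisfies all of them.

C1: min(2, 2) = 2  yes
C2: a2 = 2 > 0, so we need a8 ≤ 17; a8 = 15 ≤ 17  yes
C3: a7 × a8 = 2 × 15 = 30  yes
C4: a8 = 15 > 13, so we need a7 ≤ 1; but a7 = 2 > 1  no
C5: min(2, 15, 19) = 2, not 5  no
C6: a5 × a6 = 6 × 20 = 120  yes
C7: a1 − a7 = 19 − 2 = 17, not 18  no
C8: a5=6, a6=20, a1=19; 1 of them equals 6  yes
C9: a2² + a8² = 2² + 15² = 4 + 225 = 229, not 227  no
C10: a4 + a7 = 14 + 2 = 16  yes
C11: a2 = 2 is in {6, 7, -3, 2}  yes

The assignment fails constraints 4, 5, 7, 9.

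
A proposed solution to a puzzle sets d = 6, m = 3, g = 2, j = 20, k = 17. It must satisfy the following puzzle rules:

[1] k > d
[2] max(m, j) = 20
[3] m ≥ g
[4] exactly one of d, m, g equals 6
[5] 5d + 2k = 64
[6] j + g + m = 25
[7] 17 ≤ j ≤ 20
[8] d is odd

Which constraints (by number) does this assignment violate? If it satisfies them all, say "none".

[1] k = 17, d = 6; 17 > 6 — OK.
[2] max(3, 20) = 20 — OK.
[3] m = 3, g = 2; 3 ≥ 2 — OK.
[4] d=6, m=3, g=2; 1 of them equals 6 — OK.
[5] 5d + 2k = 5(6) + 2(17) = 64 — OK.
[6] j + g + m = 20 + 2 + 3 = 25 — OK.
[7] j = 20 lies in [17, 20] — OK.
[8] d = 6 is even — violated.

Constraint 8 does not hold.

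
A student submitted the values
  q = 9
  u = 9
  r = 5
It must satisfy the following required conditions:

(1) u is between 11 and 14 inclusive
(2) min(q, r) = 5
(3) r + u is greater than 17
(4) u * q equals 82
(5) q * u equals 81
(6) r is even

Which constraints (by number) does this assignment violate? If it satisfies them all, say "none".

(1) u = 9 is outside [11, 14]  ✗
(2) min(9, 5) = 5  ✓
(3) r + u = 5 + 9 = 14; 14 ≤ 17, bound 17 not met  ✗
(4) u * q = 9 * 9 = 81, not 82  ✗
(5) q * u = 9 * 9 = 81  ✓
(6) r = 5 is odd  ✗

No — constraints 1, 3, 4, and 6 are not satisfied.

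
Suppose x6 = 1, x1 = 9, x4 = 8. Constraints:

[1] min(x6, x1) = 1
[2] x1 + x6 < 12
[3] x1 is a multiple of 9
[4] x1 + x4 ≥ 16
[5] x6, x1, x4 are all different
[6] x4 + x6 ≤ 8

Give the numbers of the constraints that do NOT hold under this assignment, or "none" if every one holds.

No — constraint 6 is not satisfied.

[1] min(1, 9) = 1  holds
[2] x1 + x6 = 9 + 1 = 10; 10 < 12  holds
[3] 9 / 9 = 1, so 9 divides 9  holds
[4] x1 + x4 = 9 + 8 = 17; 17 ≥ 16  holds
[5] values 1, 9, 8 are pairwise distinct  holds
[6] x4 + x6 = 8 + 1 = 9; 9 > 8, bound 8 not met  fails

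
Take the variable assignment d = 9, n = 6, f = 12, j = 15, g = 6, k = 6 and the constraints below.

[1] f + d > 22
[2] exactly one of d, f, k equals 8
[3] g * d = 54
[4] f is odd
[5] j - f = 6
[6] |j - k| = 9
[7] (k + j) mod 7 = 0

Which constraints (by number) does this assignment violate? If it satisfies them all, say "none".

Violated: 1, 2, 4, 5.

[1] f + d = 12 + 9 = 21; 21 ≤ 22, bound 22 not met — violated.
[2] d=9, f=12, k=6; 0 of them equal 8, not exactly one — violated.
[3] g * d = 6 * 9 = 54 — satisfied.
[4] f = 12 is even — violated.
[5] j - f = 15 - 12 = 3, not 6 — violated.
[6] |15 - 6| = 9 — satisfied.
[7] k + j = 21; 21 mod 7 = 0 — satisfied.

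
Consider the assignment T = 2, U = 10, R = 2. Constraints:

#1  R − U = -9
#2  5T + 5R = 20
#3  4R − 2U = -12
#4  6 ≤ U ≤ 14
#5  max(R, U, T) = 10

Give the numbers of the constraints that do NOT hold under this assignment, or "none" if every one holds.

Constraint 1 is violated.

#1 R − U = 2 − 10 = -8, not -9  no
#2 5T + 5R = 5(2) + 5(2) = 20  yes
#3 4R − 2U = 4(2) − 2(10) = -12  yes
#4 U = 10 lies in [6, 14]  yes
#5 max(2, 10, 2) = 10  yes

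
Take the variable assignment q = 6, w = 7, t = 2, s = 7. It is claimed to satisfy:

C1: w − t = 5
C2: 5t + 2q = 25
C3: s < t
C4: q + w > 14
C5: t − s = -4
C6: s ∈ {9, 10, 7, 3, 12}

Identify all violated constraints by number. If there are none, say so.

C1: w − t = 7 − 2 = 5  OK
C2: 5t + 2q = 5(2) + 2(6) = 22, not 25  FAIL
C3: s = 7, t = 2; 7 ≥ 2 (want <)  FAIL
C4: q + w = 6 + 7 = 13; 13 ≤ 14, bound 14 not met  FAIL
C5: t − s = 2 − 7 = -5, not -4  FAIL
C6: s = 7 is in {9, 10, 7, 3, 12}  OK

No — constraints 2, 3, 4, and 5 are not satisfied.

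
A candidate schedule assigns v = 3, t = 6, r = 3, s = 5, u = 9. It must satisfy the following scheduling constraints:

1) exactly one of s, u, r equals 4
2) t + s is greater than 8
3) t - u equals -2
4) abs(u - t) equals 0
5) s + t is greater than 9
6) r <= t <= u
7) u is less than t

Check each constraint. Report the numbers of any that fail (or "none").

1) s=5, u=9, r=3; 0 of them equal 4, not exactly one — fails.
2) t + s = 6 + 5 = 11; 11 > 8 — holds.
3) t - u = 6 - 9 = -3, not -2 — fails.
4) abs(9 - 6) = 3, not 0 — fails.
5) s + t = 5 + 6 = 11; 11 > 9 — holds.
6) values 3 <= 6 <= 9 — holds.
7) u = 9, t = 6; 9 ≥ 6 (want <) — fails.

The assignment fails constraints 1, 3, 4, 7.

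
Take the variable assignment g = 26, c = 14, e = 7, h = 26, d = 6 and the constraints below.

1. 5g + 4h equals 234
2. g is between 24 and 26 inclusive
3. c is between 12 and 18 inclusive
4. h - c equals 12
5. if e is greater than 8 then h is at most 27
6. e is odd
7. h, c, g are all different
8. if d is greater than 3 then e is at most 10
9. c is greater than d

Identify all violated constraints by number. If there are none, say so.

Constraint 7 does not hold.

1. 5g + 4h = 5(26) + 4(26) = 234 — satisfied.
2. g = 26 lies in [24, 26] — satisfied.
3. c = 14 lies in [12, 18] — satisfied.
4. h - c = 26 - 14 = 12 — satisfied.
5. e = 7, not > 8; antecedent false, conditional vacuously true — satisfied.
6. e = 7 is odd — satisfied.
7. h = g = 26, not all different — violated.
8. d = 6 > 3, so we need e ≤ 10; e = 7 ≤ 10 — satisfied.
9. c = 14, d = 6; 14 > 6 — satisfied.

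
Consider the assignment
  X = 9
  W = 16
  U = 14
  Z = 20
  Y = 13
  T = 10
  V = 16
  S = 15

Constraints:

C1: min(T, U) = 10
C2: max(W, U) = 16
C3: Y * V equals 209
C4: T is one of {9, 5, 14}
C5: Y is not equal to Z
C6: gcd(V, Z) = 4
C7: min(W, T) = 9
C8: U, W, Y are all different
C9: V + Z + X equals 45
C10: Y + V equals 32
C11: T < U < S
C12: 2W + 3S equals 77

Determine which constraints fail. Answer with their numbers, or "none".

C1: min(10, 14) = 10  ✔
C2: max(16, 14) = 16  ✔
C3: Y * V = 13 * 16 = 208, not 209  ✘
C4: T = 10 is not in {9, 5, 14}  ✘
C5: Y = 13, Z = 20; distinct  ✔
C6: gcd(16, 20) = 4  ✔
C7: min(16, 10) = 10, not 9  ✘
C8: values 14, 16, 13 are pairwise distinct  ✔
C9: V + Z + X = 16 + 20 + 9 = 45  ✔
C10: Y + V = 13 + 16 = 29, not 32  ✘
C11: values 10 < 14 < 15  ✔
C12: 2W + 3S = 2(16) + 3(15) = 77  ✔

Constraints 3, 4, 7, and 10 are violated.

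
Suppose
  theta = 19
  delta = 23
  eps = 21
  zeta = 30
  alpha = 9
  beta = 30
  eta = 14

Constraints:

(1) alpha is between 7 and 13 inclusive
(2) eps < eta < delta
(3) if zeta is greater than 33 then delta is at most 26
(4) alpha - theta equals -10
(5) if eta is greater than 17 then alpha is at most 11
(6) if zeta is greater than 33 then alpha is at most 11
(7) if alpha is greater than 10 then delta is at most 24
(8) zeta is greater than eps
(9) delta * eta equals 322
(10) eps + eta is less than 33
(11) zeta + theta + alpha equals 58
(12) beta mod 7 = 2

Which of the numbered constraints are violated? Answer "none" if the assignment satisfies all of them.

Constraints 2 and 10 do not hold.

(1) alpha = 9 lies in [7, 13] — holds.
(2) values 21, 14, 23; eps = 21 is not < eta = 14 — does not hold.
(3) zeta = 30, not > 33; antecedent false, conditional vacuously true — holds.
(4) alpha - theta = 9 - 19 = -10 — holds.
(5) eta = 14, not > 17; antecedent false, conditional vacuously true — holds.
(6) zeta = 30, not > 33; antecedent false, conditional vacuously true — holds.
(7) alpha = 9, not > 10; antecedent false, conditional vacuously true — holds.
(8) zeta = 30, eps = 21; 30 > 21 — holds.
(9) delta * eta = 23 * 14 = 322 — holds.
(10) eps + eta = 21 + 14 = 35; 35 ≥ 33, bound 33 not met — does not hold.
(11) zeta + theta + alpha = 30 + 19 + 9 = 58 — holds.
(12) 30 mod 7 = 2 — holds.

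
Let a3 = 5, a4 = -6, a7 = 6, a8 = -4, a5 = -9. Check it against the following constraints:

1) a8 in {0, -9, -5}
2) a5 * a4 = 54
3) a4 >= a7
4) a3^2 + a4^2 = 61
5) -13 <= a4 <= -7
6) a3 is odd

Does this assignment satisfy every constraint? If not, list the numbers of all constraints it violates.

1) a8 = -4 is not in {0, -9, -5} — violated.
2) a5 * a4 = -9 * (-6) = 54 — satisfied.
3) a4 = -6, a7 = 6; -6 < 6 (want ≥) — violated.
4) a3^2 + a4^2 = 5^2 + (-6)^2 = 25 + 36 = 61 — satisfied.
5) a4 = -6 is outside [-13, -7] — violated.
6) a3 = 5 is odd — satisfied.

Constraints 1, 3, and 5 are violated.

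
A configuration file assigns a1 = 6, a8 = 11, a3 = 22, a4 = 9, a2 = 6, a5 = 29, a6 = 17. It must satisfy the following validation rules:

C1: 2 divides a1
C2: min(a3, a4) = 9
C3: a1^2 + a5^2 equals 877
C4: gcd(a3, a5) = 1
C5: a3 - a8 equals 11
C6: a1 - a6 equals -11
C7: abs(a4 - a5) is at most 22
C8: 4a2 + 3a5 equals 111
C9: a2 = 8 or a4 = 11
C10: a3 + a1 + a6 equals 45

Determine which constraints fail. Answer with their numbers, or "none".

No — constraint 9 is not satisfied.

C1: 6 / 2 = 3, so 2 divides 6 — OK.
C2: min(22, 9) = 9 — OK.
C3: a1^2 + a5^2 = 6^2 + 29^2 = 36 + 841 = 877 — OK.
C4: gcd(22, 29) = 1 — OK.
C5: a3 - a8 = 22 - 11 = 11 — OK.
C6: a1 - a6 = 6 - 17 = -11 — OK.
C7: abs(9 - 29) = 20; 20 ≤ 22 — OK.
C8: 4a2 + 3a5 = 4(6) + 3(29) = 111 — OK.
C9: a2 = 6 ≠ 8 and a4 = 9 ≠ 11; both disjuncts false — violated.
C10: a3 + a1 + a6 = 22 + 6 + 17 = 45 — OK.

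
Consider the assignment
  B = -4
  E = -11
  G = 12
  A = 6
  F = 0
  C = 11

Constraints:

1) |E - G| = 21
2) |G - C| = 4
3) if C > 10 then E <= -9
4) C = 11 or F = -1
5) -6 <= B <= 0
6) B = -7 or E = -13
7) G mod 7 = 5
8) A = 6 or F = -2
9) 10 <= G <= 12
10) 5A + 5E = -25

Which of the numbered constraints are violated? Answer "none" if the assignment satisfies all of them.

No — constraints 1, 2, and 6 are not satisfied.

1) |-11 - 12| = 23, not 21  ✗
2) |12 - 11| = 1, not 4  ✗
3) C = 11 > 10, so we need E ≤ -9; E = -11 ≤ -9  ✓
4) C = 11 = 11 (first disjunct)  ✓
5) B = -4 lies in [-6, 0]  ✓
6) B = -4 ≠ -7 and E = -11 ≠ -13; both disjuncts false  ✗
7) 12 mod 7 = 5  ✓
8) A = 6 = 6 (first disjunct)  ✓
9) G = 12 lies in [10, 12]  ✓
10) 5A + 5E = 5(6) + 5(-11) = -25  ✓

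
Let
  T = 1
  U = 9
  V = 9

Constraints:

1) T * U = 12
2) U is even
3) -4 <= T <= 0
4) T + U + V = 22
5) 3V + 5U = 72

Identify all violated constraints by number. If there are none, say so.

1) T * U = 1 * 9 = 9, not 12  fails
2) U = 9 is odd  fails
3) T = 1 is outside [-4, 0]  fails
4) T + U + V = 1 + 9 + 9 = 19, not 22  fails
5) 3V + 5U = 3(9) + 5(9) = 72  holds

Constraints 1, 2, 3, 4 do not hold.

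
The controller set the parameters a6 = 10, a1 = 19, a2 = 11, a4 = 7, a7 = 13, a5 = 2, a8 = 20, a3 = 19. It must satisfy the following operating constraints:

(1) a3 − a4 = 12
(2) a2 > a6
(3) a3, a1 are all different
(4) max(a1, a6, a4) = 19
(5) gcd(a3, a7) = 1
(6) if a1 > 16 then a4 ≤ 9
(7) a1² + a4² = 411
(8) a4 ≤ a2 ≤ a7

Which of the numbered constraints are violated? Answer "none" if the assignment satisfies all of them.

Constraints 3 and 7 do not hold.

(1) a3 − a4 = 19 − 7 = 12 — holds.
(2) a2 = 11, a6 = 10; 11 > 10 — holds.
(3) a3 = a1 = 19, not all different — fails.
(4) max(19, 10, 7) = 19 — holds.
(5) gcd(19, 13) = 1 — holds.
(6) a1 = 19 > 16, so we need a4 ≤ 9; a4 = 7 ≤ 9 — holds.
(7) a1² + a4² = 19² + 7² = 361 + 49 = 410, not 411 — fails.
(8) values 7 ≤ 11 ≤ 13 — holds.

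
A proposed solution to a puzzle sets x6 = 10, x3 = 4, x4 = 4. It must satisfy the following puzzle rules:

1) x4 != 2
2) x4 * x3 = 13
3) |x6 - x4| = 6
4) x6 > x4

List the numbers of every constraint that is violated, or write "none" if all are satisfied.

1) x4 = 4, and 4 ≠ 2 — satisfied.
2) x4 * x3 = 4 * 4 = 16, not 13 — violated.
3) |10 - 4| = 6 — satisfied.
4) x6 = 10, x4 = 4; 10 > 4 — satisfied.

Constraint 2 is violated.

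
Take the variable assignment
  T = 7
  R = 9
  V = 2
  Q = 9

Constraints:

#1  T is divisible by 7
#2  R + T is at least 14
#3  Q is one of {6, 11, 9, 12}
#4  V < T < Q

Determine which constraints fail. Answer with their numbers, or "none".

No violations.

#1 7 / 7 = 1, so 7 divides 7 — holds.
#2 R + T = 9 + 7 = 16; 16 ≥ 14 — holds.
#3 Q = 9 is in {6, 11, 9, 12} — holds.
#4 values 2 < 7 < 9 — holds.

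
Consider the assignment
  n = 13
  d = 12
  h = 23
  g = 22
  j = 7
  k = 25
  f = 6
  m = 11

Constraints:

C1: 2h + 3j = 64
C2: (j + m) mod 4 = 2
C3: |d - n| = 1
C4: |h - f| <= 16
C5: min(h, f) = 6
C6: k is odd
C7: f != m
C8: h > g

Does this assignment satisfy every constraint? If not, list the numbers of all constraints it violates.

C1: 2h + 3j = 2(23) + 3(7) = 67, not 64 — violated.
C2: j + m = 18; 18 mod 4 = 2 — OK.
C3: |12 - 13| = 1 — OK.
C4: |23 - 6| = 17; 17 > 16, exceeds bound 16 — violated.
C5: min(23, 6) = 6 — OK.
C6: k = 25 is odd — OK.
C7: f = 6, m = 11; distinct — OK.
C8: h = 23, g = 22; 23 > 22 — OK.

No — constraints 1 and 4 are not satisfied.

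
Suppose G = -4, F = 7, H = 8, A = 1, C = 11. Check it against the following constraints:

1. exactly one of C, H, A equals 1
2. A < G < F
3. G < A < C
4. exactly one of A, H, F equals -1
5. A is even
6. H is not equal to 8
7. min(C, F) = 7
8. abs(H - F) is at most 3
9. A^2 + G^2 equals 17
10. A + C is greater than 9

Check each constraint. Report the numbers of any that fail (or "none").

1. C=11, H=8, A=1; 1 of them equals 1  true
2. values 1, -4, 7; A = 1 is not < G = -4  false
3. values -4 < 1 < 11  true
4. A=1, H=8, F=7; 0 of them equal -1, not exactly one  false
5. A = 1 is odd  false
6. H = 8, but 8 is required to differ  false
7. min(11, 7) = 7  true
8. abs(8 - 7) = 1; 1 ≤ 3  true
9. A^2 + G^2 = 1^2 + (-4)^2 = 1 + 16 = 17  true
10. A + C = 1 + 11 = 12; 12 > 9  true

Constraints 2, 4, 5, and 6 do not hold.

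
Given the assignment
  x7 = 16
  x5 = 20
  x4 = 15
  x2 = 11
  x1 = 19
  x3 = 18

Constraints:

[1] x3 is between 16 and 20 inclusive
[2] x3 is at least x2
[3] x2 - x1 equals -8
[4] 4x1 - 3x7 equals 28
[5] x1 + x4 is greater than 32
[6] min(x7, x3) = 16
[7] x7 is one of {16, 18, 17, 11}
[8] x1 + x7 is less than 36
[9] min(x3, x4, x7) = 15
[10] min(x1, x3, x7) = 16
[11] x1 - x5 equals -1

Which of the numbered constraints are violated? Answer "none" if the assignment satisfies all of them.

No violations.

[1] x3 = 18 lies in [16, 20]  ✓
[2] x3 = 18, x2 = 11; 18 ≥ 11  ✓
[3] x2 - x1 = 11 - 19 = -8  ✓
[4] 4x1 - 3x7 = 4(19) - 3(16) = 28  ✓
[5] x1 + x4 = 19 + 15 = 34; 34 > 32  ✓
[6] min(16, 18) = 16  ✓
[7] x7 = 16 is in {16, 18, 17, 11}  ✓
[8] x1 + x7 = 19 + 16 = 35; 35 < 36  ✓
[9] min(18, 15, 16) = 15  ✓
[10] min(19, 18, 16) = 16  ✓
[11] x1 - x5 = 19 - 20 = -1  ✓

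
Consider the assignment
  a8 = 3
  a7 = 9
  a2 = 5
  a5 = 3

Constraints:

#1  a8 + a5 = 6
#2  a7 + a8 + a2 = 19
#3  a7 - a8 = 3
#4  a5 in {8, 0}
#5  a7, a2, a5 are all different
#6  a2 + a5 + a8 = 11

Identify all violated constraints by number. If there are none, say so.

#1 a8 + a5 = 3 + 3 = 6 — holds.
#2 a7 + a8 + a2 = 9 + 3 + 5 = 17, not 19 — fails.
#3 a7 - a8 = 9 - 3 = 6, not 3 — fails.
#4 a5 = 3 is not in {8, 0} — fails.
#5 values 9, 5, 3 are pairwise distinct — holds.
#6 a2 + a5 + a8 = 5 + 3 + 3 = 11 — holds.

Violated: 2, 3, 4.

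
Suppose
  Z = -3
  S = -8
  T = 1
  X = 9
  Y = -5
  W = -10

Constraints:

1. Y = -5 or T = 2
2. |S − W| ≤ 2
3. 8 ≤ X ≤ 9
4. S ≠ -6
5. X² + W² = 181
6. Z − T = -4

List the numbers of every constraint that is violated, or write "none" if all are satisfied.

1. Y = -5 = -5 (first disjunct)  OK
2. |-8 − (-10)| = 2; 2 ≤ 2  OK
3. X = 9 lies in [8, 9]  OK
4. S = -8, and -8 ≠ -6  OK
5. X² + W² = 9² + (-10)² = 81 + 100 = 181  OK
6. Z − T = -3 − 1 = -4  OK

The assignment satisfies every constraint.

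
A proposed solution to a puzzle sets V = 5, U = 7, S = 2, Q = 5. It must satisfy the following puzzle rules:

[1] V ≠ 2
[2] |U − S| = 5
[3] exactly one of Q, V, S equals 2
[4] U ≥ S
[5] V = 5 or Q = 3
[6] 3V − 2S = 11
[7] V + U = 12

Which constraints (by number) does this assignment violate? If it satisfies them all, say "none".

[1] V = 5, and 5 ≠ 2  true
[2] |7 − 2| = 5  true
[3] Q=5, V=5, S=2; 1 of them equals 2  true
[4] U = 7, S = 2; 7 ≥ 2  true
[5] V = 5 = 5 (first disjunct)  true
[6] 3V − 2S = 3(5) − 2(2) = 11  true
[7] V + U = 5 + 7 = 12  true

All constraints are satisfied.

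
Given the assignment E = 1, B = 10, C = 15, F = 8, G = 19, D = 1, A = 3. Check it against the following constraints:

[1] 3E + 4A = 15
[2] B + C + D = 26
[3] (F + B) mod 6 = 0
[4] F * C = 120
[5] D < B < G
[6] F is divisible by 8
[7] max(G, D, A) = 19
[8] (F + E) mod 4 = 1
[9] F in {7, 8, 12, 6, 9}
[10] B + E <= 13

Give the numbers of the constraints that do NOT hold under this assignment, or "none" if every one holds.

The assignment satisfies every constraint.

[1] 3E + 4A = 3(1) + 4(3) = 15  ✔
[2] B + C + D = 10 + 15 + 1 = 26  ✔
[3] F + B = 18; 18 mod 6 = 0  ✔
[4] F * C = 8 * 15 = 120  ✔
[5] values 1 < 10 < 19  ✔
[6] 8 / 8 = 1, so 8 divides 8  ✔
[7] max(19, 1, 3) = 19  ✔
[8] F + E = 9; 9 mod 4 = 1  ✔
[9] F = 8 is in {7, 8, 12, 6, 9}  ✔
[10] B + E = 10 + 1 = 11; 11 ≤ 13  ✔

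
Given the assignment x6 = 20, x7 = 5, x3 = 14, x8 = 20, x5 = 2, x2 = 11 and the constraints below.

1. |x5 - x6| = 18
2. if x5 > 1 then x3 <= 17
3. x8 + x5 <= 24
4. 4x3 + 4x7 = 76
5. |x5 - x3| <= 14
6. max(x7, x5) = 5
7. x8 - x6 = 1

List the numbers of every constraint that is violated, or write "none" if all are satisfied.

The assignment fails constraint 7.

1. |2 - 20| = 18  true
2. x5 = 2 > 1, so we need x3 ≤ 17; x3 = 14 ≤ 17  true
3. x8 + x5 = 20 + 2 = 22; 22 ≤ 24  true
4. 4x3 + 4x7 = 4(14) + 4(5) = 76  true
5. |2 - 14| = 12; 12 ≤ 14  true
6. max(5, 2) = 5  true
7. x8 - x6 = 20 - 20 = 0, not 1  false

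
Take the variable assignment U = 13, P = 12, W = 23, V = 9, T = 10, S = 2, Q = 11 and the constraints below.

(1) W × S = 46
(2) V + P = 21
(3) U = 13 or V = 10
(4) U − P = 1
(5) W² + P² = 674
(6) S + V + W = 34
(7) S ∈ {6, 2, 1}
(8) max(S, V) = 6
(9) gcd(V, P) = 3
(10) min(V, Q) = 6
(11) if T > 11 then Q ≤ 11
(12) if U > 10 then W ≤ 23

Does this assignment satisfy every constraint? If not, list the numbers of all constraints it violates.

Constraints 5, 8, 10 do not hold.

(1) W × S = 23 × 2 = 46 — OK.
(2) V + P = 9 + 12 = 21 — OK.
(3) U = 13 = 13 (first disjunct) — OK.
(4) U − P = 13 − 12 = 1 — OK.
(5) W² + P² = 23² + 12² = 529 + 144 = 673, not 674 — violated.
(6) S + V + W = 2 + 9 + 23 = 34 — OK.
(7) S = 2 is in {6, 2, 1} — OK.
(8) max(2, 9) = 9, not 6 — violated.
(9) gcd(9, 12) = 3 — OK.
(10) min(9, 11) = 9, not 6 — violated.
(11) T = 10, not > 11; antecedent false, conditional vacuously true — OK.
(12) U = 13 > 10, so we need W ≤ 23; W = 23 ≤ 23 — OK.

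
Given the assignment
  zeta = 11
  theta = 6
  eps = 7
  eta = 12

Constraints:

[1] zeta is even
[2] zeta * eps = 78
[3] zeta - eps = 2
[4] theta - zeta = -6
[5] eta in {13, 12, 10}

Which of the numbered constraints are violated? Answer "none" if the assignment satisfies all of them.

[1] zeta = 11 is odd  fails
[2] zeta * eps = 11 * 7 = 77, not 78  fails
[3] zeta - eps = 11 - 7 = 4, not 2  fails
[4] theta - zeta = 6 - 11 = -5, not -6  fails
[5] eta = 12 is in {13, 12, 10}  holds

Constraints 1, 2, 3, and 4 do not hold.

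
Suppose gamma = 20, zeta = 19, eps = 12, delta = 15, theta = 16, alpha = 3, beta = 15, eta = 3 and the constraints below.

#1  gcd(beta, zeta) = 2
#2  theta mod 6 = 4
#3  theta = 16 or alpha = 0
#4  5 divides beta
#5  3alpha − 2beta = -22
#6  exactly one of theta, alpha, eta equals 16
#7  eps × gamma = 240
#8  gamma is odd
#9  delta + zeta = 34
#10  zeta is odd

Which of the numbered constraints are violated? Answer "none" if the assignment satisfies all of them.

Constraints 1, 5, 8 are violated.

#1 gcd(15, 19) = 1, not 2 — fails.
#2 16 mod 6 = 4 — holds.
#3 theta = 16 = 16 (first disjunct) — holds.
#4 15 / 5 = 3, so 5 divides 15 — holds.
#5 3alpha − 2beta = 3(3) − 2(15) = -21, not -22 — fails.
#6 theta=16, alpha=3, eta=3; 1 of them equals 16 — holds.
#7 eps × gamma = 12 × 20 = 240 — holds.
#8 gamma = 20 is even — fails.
#9 delta + zeta = 15 + 19 = 34 — holds.
#10 zeta = 19 is odd — holds.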